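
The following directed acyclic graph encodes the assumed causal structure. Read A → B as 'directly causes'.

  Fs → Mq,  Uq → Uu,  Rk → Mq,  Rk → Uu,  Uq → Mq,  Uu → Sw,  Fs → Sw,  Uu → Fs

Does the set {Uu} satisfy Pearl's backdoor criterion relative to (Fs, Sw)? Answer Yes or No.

Yes

Backdoor paths from Fs to Sw (paths whose first edge points into Fs):
  P1: Fs <- Uu -> Sw
Condition 1 (no descendant of Fs in the set): holds — descendants of Fs are {Mq, Sw}; none are in {Uu}.
Condition 2 (every backdoor path blocked by {Uu}):
  P1: blocked at fork node Uu ∈ conditioning set.
{Uu} satisfies the backdoor criterion.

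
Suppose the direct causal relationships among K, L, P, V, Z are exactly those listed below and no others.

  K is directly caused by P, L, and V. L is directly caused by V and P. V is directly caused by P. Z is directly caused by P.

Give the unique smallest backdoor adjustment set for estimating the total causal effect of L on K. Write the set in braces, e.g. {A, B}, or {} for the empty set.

{P, V}

Variables eligible for adjustment (non-descendants of L, excluding L and K): {P, V, Z}.
Backdoor paths from L to K:
  P1: L <- P -> V -> K
  P2: L <- P -> K
  P3: L <- V <- P -> K
  P4: L <- V -> K
The empty set is not sufficient: P1 (L <- P -> V -> K) has no collider blocking it and no conditioned non-collider, so it is open.
Try {P, V}:
  P1: blocked at fork node P ∈ conditioning set.
  P2: blocked at fork node P ∈ conditioning set.
  P3: blocked at chain node V ∈ conditioning set.
  P4: blocked at fork node V ∈ conditioning set.
{P, V} contains no descendant of L and blocks every backdoor path.
Every element of {P, V} is needed (dropping P leaves P2 open; dropping V leaves P4 open), so no proper subset is valid.
Among all size-2 subsets of the eligible variables, only {P, V} blocks every backdoor path, so it is the unique smallest valid adjustment set.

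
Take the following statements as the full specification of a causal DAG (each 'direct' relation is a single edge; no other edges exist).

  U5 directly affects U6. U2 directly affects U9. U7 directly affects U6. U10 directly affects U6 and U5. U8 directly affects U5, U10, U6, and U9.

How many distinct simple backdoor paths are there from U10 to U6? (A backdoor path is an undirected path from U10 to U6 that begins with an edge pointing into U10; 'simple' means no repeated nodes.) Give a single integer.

2

A backdoor path from U10 to U6 is any simple undirected path whose first edge points into U10 (i.e. leaves U10 via a parent).
Parents of U10: {U8}.
Enumerating:
  P1: U10 <- U8 -> U5 -> U6
  P2: U10 <- U8 -> U6
That exhausts the simple backdoor paths. Count: 2.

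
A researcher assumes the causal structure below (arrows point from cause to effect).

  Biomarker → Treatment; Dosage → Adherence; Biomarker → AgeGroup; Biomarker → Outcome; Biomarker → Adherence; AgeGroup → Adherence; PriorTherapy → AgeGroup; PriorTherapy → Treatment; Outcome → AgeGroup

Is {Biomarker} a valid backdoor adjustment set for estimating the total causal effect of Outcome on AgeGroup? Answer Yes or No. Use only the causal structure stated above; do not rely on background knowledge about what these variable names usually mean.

Backdoor paths from Outcome to AgeGroup (paths whose first edge points into Outcome):
  P1: Outcome <- Biomarker -> Treatment <- PriorTherapy -> AgeGroup
  P2: Outcome <- Biomarker -> AgeGroup
  P3: Outcome <- Biomarker -> Adherence <- AgeGroup
Condition 1 (no descendant of Outcome in the set): holds — descendants of Outcome are {Adherence, AgeGroup}; none are in {Biomarker}.
Condition 2 (every backdoor path blocked by {Biomarker}):
  P1: blocked at fork node Biomarker ∈ conditioning set.
  P2: blocked at fork node Biomarker ∈ conditioning set.
  P3: blocked at fork node Biomarker ∈ conditioning set.
{Biomarker} satisfies the backdoor criterion.

Yes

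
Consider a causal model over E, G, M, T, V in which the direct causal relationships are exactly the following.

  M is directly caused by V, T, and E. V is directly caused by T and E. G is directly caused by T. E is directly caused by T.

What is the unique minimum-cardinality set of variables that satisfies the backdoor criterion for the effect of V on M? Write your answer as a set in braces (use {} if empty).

Variables eligible for adjustment (non-descendants of V, excluding V and M): {E, G, T}.
Backdoor paths from V to M:
  P1: V <- T -> E -> M
  P2: V <- T -> M
  P3: V <- E <- T -> M
  P4: V <- E -> M
The empty set is not sufficient: P1 (V <- T -> E -> M) has no collider blocking it and no conditioned non-collider, so it is open.
Try {E, T}:
  P1: blocked at fork node T ∈ conditioning set.
  P2: blocked at fork node T ∈ conditioning set.
  P3: blocked at chain node E ∈ conditioning set.
  P4: blocked at fork node E ∈ conditioning set.
{E, T} contains no descendant of V and blocks every backdoor path.
Every element of {E, T} is needed (dropping E leaves P4 open; dropping T leaves P2 open), so no proper subset is valid.
Among all size-2 subsets of the eligible variables, only {E, T} blocks every backdoor path, so it is the unique smallest valid adjustment set.

{E, T}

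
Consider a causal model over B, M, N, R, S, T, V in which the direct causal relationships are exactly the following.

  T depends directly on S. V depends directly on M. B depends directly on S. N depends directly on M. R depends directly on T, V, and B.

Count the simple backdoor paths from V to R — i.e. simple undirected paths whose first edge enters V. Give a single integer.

A backdoor path from V to R is any simple undirected path whose first edge points into V (i.e. leaves V via a parent).
Parents of V: {M}.
No simple path from any parent of V reaches R without revisiting V, so there are no backdoor paths.

0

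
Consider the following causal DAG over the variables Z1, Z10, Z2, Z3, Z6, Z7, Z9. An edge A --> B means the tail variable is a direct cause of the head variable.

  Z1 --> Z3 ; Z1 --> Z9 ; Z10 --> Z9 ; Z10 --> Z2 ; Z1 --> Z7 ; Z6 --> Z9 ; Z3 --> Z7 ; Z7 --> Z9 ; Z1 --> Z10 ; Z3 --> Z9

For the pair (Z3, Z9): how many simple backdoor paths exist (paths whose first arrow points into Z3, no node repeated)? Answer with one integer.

A backdoor path from Z3 to Z9 is any simple undirected path whose first edge points into Z3 (i.e. leaves Z3 via a parent).
Parents of Z3: {Z1}.
Enumerating:
  P1: Z3 <- Z1 -> Z7 -> Z9
  P2: Z3 <- Z1 -> Z10 -> Z9
  P3: Z3 <- Z1 -> Z9
That exhausts the simple backdoor paths. Count: 3.

3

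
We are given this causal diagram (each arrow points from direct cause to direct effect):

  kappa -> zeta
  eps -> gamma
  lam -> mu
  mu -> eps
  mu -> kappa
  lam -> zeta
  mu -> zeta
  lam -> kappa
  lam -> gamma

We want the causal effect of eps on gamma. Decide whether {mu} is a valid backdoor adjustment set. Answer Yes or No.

Yes

Backdoor paths from eps to gamma (paths whose first edge points into eps):
  P1: eps <- mu <- lam -> gamma
  P2: eps <- mu -> kappa <- lam -> gamma
  P3: eps <- mu -> kappa -> zeta <- lam -> gamma
  P4: eps <- mu -> zeta <- lam -> gamma
  P5: eps <- mu -> zeta <- kappa <- lam -> gamma
Condition 1 (no descendant of eps in the set): holds — descendants of eps are {gamma}; none are in {mu}.
Condition 2 (every backdoor path blocked by {mu}):
  P1: blocked at chain node mu ∈ conditioning set.
  P2: blocked at fork node mu ∈ conditioning set.
  P3: blocked at fork node mu ∈ conditioning set.
  P4: blocked at fork node mu ∈ conditioning set.
  P5: blocked at fork node mu ∈ conditioning set.
{mu} satisfies the backdoor criterion.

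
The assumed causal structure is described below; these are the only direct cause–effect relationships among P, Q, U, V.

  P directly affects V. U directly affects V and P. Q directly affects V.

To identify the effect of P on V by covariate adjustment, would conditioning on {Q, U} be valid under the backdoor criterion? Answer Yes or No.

Yes

Backdoor paths from P to V (paths whose first edge points into P):
  P1: P <- U -> V
Condition 1 (no descendant of P in the set): holds — descendants of P are {V}; none are in {Q, U}.
Condition 2 (every backdoor path blocked by {Q, U}):
  P1: blocked at fork node U ∈ conditioning set.
{Q, U} satisfies the backdoor criterion.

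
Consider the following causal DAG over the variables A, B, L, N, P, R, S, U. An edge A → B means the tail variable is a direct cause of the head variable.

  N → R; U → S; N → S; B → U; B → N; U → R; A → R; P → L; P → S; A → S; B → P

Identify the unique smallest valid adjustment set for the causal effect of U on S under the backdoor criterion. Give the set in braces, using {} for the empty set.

Variables eligible for adjustment (non-descendants of U, excluding U and S): {A, B, L, N, P}.
Backdoor paths from U to S:
  P1: U <- B -> P -> S
  P2: U <- B -> N -> S
  P3: U <- B -> N -> R <- A -> S
The empty set is not sufficient: P1 (U <- B -> P -> S) has no collider blocking it and no conditioned non-collider, so it is open.
Try {B}:
  P1: blocked at fork node B ∈ conditioning set.
  P2: blocked at fork node B ∈ conditioning set.
  P3: blocked at fork node B ∈ conditioning set.
{B} contains no descendant of U and blocks every backdoor path.
No other singleton works — e.g. {P} leaves P2 open — so {B} is the unique smallest valid adjustment set.

{B}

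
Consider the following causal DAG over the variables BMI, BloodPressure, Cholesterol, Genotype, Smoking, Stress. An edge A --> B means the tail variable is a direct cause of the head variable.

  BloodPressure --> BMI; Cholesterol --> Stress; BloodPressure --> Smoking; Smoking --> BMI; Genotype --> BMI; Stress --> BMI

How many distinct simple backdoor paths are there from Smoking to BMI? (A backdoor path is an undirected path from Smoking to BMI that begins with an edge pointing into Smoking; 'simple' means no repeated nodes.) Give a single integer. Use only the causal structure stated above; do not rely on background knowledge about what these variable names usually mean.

1

A backdoor path from Smoking to BMI is any simple undirected path whose first edge points into Smoking (i.e. leaves Smoking via a parent).
Parents of Smoking: {BloodPressure}.
Enumerating:
  P1: Smoking <- BloodPressure -> BMI
That exhausts the simple backdoor paths. Count: 1.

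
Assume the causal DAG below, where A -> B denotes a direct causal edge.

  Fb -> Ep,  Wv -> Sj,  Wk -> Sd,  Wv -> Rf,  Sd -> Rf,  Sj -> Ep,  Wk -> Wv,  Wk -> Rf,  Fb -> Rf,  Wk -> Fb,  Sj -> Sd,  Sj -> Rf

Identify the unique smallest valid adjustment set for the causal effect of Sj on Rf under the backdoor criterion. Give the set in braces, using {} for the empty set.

{Wv}

Variables eligible for adjustment (non-descendants of Sj, excluding Sj and Rf): {Fb, Wk, Wv}.
Backdoor paths from Sj to Rf:
  P1: Sj <- Wv <- Wk -> Fb -> Rf
  P2: Sj <- Wv <- Wk -> Sd -> Rf
  P3: Sj <- Wv <- Wk -> Rf
  P4: Sj <- Wv -> Rf
The empty set is not sufficient: P1 (Sj <- Wv <- Wk -> Fb -> Rf) has no collider blocking it and no conditioned non-collider, so it is open.
Try {Wv}:
  P1: blocked at chain node Wv ∈ conditioning set.
  P2: blocked at chain node Wv ∈ conditioning set.
  P3: blocked at chain node Wv ∈ conditioning set.
  P4: blocked at fork node Wv ∈ conditioning set.
{Wv} contains no descendant of Sj and blocks every backdoor path.
No other singleton works — e.g. {Wk} leaves P4 open — so {Wv} is the unique smallest valid adjustment set.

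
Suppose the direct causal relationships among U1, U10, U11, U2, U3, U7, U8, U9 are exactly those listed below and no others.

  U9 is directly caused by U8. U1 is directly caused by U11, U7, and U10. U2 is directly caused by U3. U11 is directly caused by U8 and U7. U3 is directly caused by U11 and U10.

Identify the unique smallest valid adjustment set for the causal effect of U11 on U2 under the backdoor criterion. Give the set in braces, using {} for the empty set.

Variables eligible for adjustment (non-descendants of U11, excluding U11 and U2): {U10, U7, U8, U9}.
Backdoor paths from U11 to U2:
  P1: U11 <- U7 -> U1 <- U10 -> U3 -> U2
Each backdoor path contains an unconditioned collider, so every path is already blocked with the empty conditioning set:
  P1: blocked at collider U1 (neither it nor any descendant is in the conditioning set).
The empty set is therefore the unique smallest valid set.

{}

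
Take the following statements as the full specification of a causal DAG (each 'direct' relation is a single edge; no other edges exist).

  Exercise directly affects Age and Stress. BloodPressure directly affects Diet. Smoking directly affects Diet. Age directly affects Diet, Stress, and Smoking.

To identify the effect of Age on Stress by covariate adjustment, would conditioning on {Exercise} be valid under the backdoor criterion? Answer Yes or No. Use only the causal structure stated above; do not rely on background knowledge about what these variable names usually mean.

Backdoor paths from Age to Stress (paths whose first edge points into Age):
  P1: Age <- Exercise -> Stress
Condition 1 (no descendant of Age in the set): holds — descendants of Age are {Diet, Smoking, Stress}; none are in {Exercise}.
Condition 2 (every backdoor path blocked by {Exercise}):
  P1: blocked at fork node Exercise ∈ conditioning set.
{Exercise} satisfies the backdoor criterion.

Yes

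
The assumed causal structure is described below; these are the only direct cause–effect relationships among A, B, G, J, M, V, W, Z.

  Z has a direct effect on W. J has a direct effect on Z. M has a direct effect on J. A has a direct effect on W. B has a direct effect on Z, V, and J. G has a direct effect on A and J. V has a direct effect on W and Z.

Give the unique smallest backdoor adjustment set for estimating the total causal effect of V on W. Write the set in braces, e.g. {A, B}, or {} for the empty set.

Variables eligible for adjustment (non-descendants of V, excluding V and W): {A, B, G, J, M}.
Backdoor paths from V to W:
  P1: V <- B -> J <- G -> A -> W
  P2: V <- B -> J -> Z -> W
  P3: V <- B -> Z <- J <- G -> A -> W
  P4: V <- B -> Z -> W
The empty set is not sufficient: P2 (V <- B -> J -> Z -> W) has no collider blocking it and no conditioned non-collider, so it is open.
Try {B}:
  P1: blocked at fork node B ∈ conditioning set.
  P2: blocked at fork node B ∈ conditioning set.
  P3: blocked at fork node B ∈ conditioning set.
  P4: blocked at fork node B ∈ conditioning set.
{B} contains no descendant of V and blocks every backdoor path.
No other singleton works — e.g. {G} leaves P2 open — so {B} is the unique smallest valid adjustment set.

{B}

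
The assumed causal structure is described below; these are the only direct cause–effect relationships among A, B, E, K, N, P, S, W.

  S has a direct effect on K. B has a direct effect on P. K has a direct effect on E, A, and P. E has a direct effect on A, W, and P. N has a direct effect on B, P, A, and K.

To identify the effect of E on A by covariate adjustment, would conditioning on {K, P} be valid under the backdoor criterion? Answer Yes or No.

No

Backdoor paths from E to A (paths whose first edge points into E):
  P1: E <- K <- N -> A
  P2: E <- K -> A
  P3: E <- K -> P <- N -> A
  P4: E <- K -> P <- B <- N -> A
Condition 1 (no descendant of E in the set): FAILS — P is a descendant of E.
Condition 2 (every backdoor path blocked by {K, P}):
  P1: blocked at chain node K ∈ conditioning set.
  P2: blocked at fork node K ∈ conditioning set.
  P3: blocked at fork node K ∈ conditioning set.
  P4: blocked at fork node K ∈ conditioning set.
{K, P} does not satisfy the backdoor criterion.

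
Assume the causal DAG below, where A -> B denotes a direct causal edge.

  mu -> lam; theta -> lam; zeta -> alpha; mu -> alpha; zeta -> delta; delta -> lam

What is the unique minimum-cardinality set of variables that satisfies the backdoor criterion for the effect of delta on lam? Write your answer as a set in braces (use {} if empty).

Variables eligible for adjustment (non-descendants of delta, excluding delta and lam): {alpha, mu, theta, zeta}.
Backdoor paths from delta to lam:
  P1: delta <- zeta -> alpha <- mu -> lam
Each backdoor path contains an unconditioned collider, so every path is already blocked with the empty conditioning set:
  P1: blocked at collider alpha (neither it nor any descendant is in the conditioning set).
The empty set is therefore the unique smallest valid set.

{}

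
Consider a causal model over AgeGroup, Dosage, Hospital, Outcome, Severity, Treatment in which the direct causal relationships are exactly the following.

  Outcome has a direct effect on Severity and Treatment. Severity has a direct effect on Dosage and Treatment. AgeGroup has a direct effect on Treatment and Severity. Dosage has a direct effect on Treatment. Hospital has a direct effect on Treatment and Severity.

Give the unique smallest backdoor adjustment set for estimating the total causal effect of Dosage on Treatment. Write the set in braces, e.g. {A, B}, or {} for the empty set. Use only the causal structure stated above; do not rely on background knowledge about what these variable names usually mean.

Variables eligible for adjustment (non-descendants of Dosage, excluding Dosage and Treatment): {AgeGroup, Hospital, Outcome, Severity}.
Backdoor paths from Dosage to Treatment:
  P1: Dosage <- Severity <- Outcome -> Treatment
  P2: Dosage <- Severity <- AgeGroup -> Treatment
  P3: Dosage <- Severity <- Hospital -> Treatment
  P4: Dosage <- Severity -> Treatment
The empty set is not sufficient: P1 (Dosage <- Severity <- Outcome -> Treatment) has no collider blocking it and no conditioned non-collider, so it is open.
Try {Severity}:
  P1: blocked at chain node Severity ∈ conditioning set.
  P2: blocked at chain node Severity ∈ conditioning set.
  P3: blocked at chain node Severity ∈ conditioning set.
  P4: blocked at fork node Severity ∈ conditioning set.
{Severity} contains no descendant of Dosage and blocks every backdoor path.
No other singleton works — e.g. {Outcome} leaves P2 open — so {Severity} is the unique smallest valid adjustment set.

{Severity}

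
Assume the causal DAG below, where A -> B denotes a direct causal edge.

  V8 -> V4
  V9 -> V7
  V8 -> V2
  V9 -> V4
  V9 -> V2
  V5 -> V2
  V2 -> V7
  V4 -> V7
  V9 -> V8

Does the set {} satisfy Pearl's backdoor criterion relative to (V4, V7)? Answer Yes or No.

No

Backdoor paths from V4 to V7 (paths whose first edge points into V4):
  P1: V4 <- V9 -> V8 -> V2 -> V7
  P2: V4 <- V9 -> V2 -> V7
  P3: V4 <- V9 -> V7
  P4: V4 <- V8 <- V9 -> V2 -> V7
  P5: V4 <- V8 <- V9 -> V7
  P6: V4 <- V8 -> V2 <- V9 -> V7
  P7: V4 <- V8 -> V2 -> V7
Condition 1 (no descendant of V4 in the set): holds — descendants of V4 are {V7}; none are in {}.
Condition 2 (every backdoor path blocked by {}):
  P1: open — no interior node is in the conditioning set.
  P2: open — no interior node is in the conditioning set.
  P3: open — no interior node is in the conditioning set.
  P4: open — no interior node is in the conditioning set.
  P5: open — no interior node is in the conditioning set.
  P6: blocked at collider V2 (neither it nor any descendant is in the conditioning set).
  P7: open — no interior node is in the conditioning set.
{} does not satisfy the backdoor criterion.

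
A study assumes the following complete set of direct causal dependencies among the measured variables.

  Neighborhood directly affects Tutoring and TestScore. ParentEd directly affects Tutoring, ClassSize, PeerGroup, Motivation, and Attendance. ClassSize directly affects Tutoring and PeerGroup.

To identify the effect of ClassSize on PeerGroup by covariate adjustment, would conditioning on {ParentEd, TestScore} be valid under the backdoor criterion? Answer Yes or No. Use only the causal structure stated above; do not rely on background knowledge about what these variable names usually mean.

Yes

Backdoor paths from ClassSize to PeerGroup (paths whose first edge points into ClassSize):
  P1: ClassSize <- ParentEd -> PeerGroup
Condition 1 (no descendant of ClassSize in the set): holds — descendants of ClassSize are {PeerGroup, Tutoring}; none are in {ParentEd, TestScore}.
Condition 2 (every backdoor path blocked by {ParentEd, TestScore}):
  P1: blocked at fork node ParentEd ∈ conditioning set.
{ParentEd, TestScore} satisfies the backdoor criterion.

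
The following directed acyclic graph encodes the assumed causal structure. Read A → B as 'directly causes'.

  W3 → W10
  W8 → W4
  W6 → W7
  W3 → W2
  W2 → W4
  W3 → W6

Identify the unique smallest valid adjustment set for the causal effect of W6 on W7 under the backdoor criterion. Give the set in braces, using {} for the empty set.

Variables eligible for adjustment (non-descendants of W6, excluding W6 and W7): {W10, W2, W3, W4, W8}.
Backdoor paths from W6 to W7:
  (none)
With no backdoor paths the empty set already satisfies the criterion, and it is trivially minimal.

{}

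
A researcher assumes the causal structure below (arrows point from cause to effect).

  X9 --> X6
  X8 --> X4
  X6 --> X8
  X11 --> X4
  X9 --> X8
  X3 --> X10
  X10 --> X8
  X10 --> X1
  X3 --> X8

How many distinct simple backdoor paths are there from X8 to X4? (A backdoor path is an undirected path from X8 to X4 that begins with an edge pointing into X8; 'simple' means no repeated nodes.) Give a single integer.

A backdoor path from X8 to X4 is any simple undirected path whose first edge points into X8 (i.e. leaves X8 via a parent).
Parents of X8: {X10, X3, X6, X9}.
No simple path from any parent of X8 reaches X4 without revisiting X8, so there are no backdoor paths.

0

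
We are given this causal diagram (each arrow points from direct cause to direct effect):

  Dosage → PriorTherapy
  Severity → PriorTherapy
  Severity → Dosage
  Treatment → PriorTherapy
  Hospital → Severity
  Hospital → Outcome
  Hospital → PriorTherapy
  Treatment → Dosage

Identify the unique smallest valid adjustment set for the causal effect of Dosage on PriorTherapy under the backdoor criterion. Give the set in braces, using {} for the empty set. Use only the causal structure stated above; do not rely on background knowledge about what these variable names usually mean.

Variables eligible for adjustment (non-descendants of Dosage, excluding Dosage and PriorTherapy): {Hospital, Outcome, Severity, Treatment}.
Backdoor paths from Dosage to PriorTherapy:
  P1: Dosage <- Treatment -> PriorTherapy
  P2: Dosage <- Severity <- Hospital -> PriorTherapy
  P3: Dosage <- Severity -> PriorTherapy
The empty set is not sufficient: P1 (Dosage <- Treatment -> PriorTherapy) has no collider blocking it and no conditioned non-collider, so it is open.
Try {Severity, Treatment}:
  P1: blocked at fork node Treatment ∈ conditioning set.
  P2: blocked at chain node Severity ∈ conditioning set.
  P3: blocked at fork node Severity ∈ conditioning set.
{Severity, Treatment} contains no descendant of Dosage and blocks every backdoor path.
Every element of {Severity, Treatment} is needed (dropping Severity leaves P2 open; dropping Treatment leaves P1 open), so no proper subset is valid.
Among all size-2 subsets of the eligible variables, only {Severity, Treatment} blocks every backdoor path, so it is the unique smallest valid adjustment set.

{Severity, Treatment}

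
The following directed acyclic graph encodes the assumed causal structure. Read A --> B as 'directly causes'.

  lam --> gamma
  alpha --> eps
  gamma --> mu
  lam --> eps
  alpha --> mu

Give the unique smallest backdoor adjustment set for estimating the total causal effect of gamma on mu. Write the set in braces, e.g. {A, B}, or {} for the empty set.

Variables eligible for adjustment (non-descendants of gamma, excluding gamma and mu): {alpha, eps, lam}.
Backdoor paths from gamma to mu:
  P1: gamma <- lam -> eps <- alpha -> mu
Each backdoor path contains an unconditioned collider, so every path is already blocked with the empty conditioning set:
  P1: blocked at collider eps (neither it nor any descendant is in the conditioning set).
The empty set is therefore the unique smallest valid set.

{}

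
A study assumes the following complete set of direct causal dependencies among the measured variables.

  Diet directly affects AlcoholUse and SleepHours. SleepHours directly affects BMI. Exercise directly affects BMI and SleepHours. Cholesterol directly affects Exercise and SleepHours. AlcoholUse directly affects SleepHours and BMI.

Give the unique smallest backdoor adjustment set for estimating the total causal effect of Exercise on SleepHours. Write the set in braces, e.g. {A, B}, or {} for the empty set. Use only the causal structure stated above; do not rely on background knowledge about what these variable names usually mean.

{Cholesterol}

Variables eligible for adjustment (non-descendants of Exercise, excluding Exercise and SleepHours): {AlcoholUse, Cholesterol, Diet}.
Backdoor paths from Exercise to SleepHours:
  P1: Exercise <- Cholesterol -> SleepHours
The empty set is not sufficient: P1 (Exercise <- Cholesterol -> SleepHours) has no collider blocking it and no conditioned non-collider, so it is open.
Try {Cholesterol}:
  P1: blocked at fork node Cholesterol ∈ conditioning set.
{Cholesterol} contains no descendant of Exercise and blocks every backdoor path.
No other singleton works — e.g. {Diet} leaves P1 open — so {Cholesterol} is the unique smallest valid adjustment set.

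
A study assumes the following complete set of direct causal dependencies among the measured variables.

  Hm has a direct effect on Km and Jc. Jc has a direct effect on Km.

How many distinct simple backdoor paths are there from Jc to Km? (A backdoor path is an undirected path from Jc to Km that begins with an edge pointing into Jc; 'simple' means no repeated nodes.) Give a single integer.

1

A backdoor path from Jc to Km is any simple undirected path whose first edge points into Jc (i.e. leaves Jc via a parent).
Parents of Jc: {Hm}.
Enumerating:
  P1: Jc <- Hm -> Km
That exhausts the simple backdoor paths. Count: 1.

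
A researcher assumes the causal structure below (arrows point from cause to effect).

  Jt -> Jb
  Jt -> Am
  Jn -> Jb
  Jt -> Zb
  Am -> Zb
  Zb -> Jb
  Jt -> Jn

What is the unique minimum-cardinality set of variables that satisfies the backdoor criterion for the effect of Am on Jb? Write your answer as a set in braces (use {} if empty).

{Jt}

Variables eligible for adjustment (non-descendants of Am, excluding Am and Jb): {Jn, Jt}.
Backdoor paths from Am to Jb:
  P1: Am <- Jt -> Zb -> Jb
  P2: Am <- Jt -> Jn -> Jb
  P3: Am <- Jt -> Jb
The empty set is not sufficient: P1 (Am <- Jt -> Zb -> Jb) has no collider blocking it and no conditioned non-collider, so it is open.
Try {Jt}:
  P1: blocked at fork node Jt ∈ conditioning set.
  P2: blocked at fork node Jt ∈ conditioning set.
  P3: blocked at fork node Jt ∈ conditioning set.
{Jt} contains no descendant of Am and blocks every backdoor path.
No other singleton works — e.g. {Jn} leaves P1 open — so {Jt} is the unique smallest valid adjustment set.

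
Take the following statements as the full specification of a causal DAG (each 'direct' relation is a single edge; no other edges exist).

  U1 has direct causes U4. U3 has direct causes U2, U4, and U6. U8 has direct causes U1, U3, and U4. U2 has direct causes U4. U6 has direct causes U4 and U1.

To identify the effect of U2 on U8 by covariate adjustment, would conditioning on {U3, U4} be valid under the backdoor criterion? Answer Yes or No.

No

Backdoor paths from U2 to U8 (paths whose first edge points into U2):
  P1: U2 <- U4 -> U1 -> U6 -> U3 -> U8
  P2: U2 <- U4 -> U1 -> U8
  P3: U2 <- U4 -> U6 <- U1 -> U8
  P4: U2 <- U4 -> U6 -> U3 -> U8
  P5: U2 <- U4 -> U3 <- U6 <- U1 -> U8
  P6: U2 <- U4 -> U3 -> U8
  P7: U2 <- U4 -> U8
Condition 1 (no descendant of U2 in the set): FAILS — U3 is a descendant of U2.
Condition 2 (every backdoor path blocked by {U3, U4}):
  P1: blocked at fork node U4 ∈ conditioning set.
  P2: blocked at fork node U4 ∈ conditioning set.
  P3: blocked at fork node U4 ∈ conditioning set.
  P4: blocked at fork node U4 ∈ conditioning set.
  P5: blocked at fork node U4 ∈ conditioning set.
  P6: blocked at fork node U4 ∈ conditioning set.
  P7: blocked at fork node U4 ∈ conditioning set.
{U3, U4} does not satisfy the backdoor criterion.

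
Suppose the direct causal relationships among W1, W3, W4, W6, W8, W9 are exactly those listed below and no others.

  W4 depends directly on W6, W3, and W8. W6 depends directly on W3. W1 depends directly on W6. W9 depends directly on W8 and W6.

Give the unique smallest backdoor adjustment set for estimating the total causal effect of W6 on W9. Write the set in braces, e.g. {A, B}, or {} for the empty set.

Variables eligible for adjustment (non-descendants of W6, excluding W6 and W9): {W3, W8}.
Backdoor paths from W6 to W9:
  P1: W6 <- W3 -> W4 <- W8 -> W9
Each backdoor path contains an unconditioned collider, so every path is already blocked with the empty conditioning set:
  P1: blocked at collider W4 (neither it nor any descendant is in the conditioning set).
The empty set is therefore the unique smallest valid set.

{}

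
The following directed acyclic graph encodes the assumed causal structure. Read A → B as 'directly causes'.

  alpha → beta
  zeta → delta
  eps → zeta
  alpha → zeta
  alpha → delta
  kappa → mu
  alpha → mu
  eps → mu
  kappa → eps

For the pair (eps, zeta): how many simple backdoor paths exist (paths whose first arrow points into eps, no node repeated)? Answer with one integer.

2

A backdoor path from eps to zeta is any simple undirected path whose first edge points into eps (i.e. leaves eps via a parent).
Parents of eps: {kappa}.
Enumerating:
  P1: eps <- kappa -> mu <- alpha -> zeta
  P2: eps <- kappa -> mu <- alpha -> delta <- zeta
That exhausts the simple backdoor paths. Count: 2.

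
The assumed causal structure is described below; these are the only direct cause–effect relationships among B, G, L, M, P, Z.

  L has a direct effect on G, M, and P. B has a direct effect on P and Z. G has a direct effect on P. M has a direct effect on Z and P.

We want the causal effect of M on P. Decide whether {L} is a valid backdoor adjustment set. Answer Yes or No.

Backdoor paths from M to P (paths whose first edge points into M):
  P1: M <- L -> G -> P
  P2: M <- L -> P
Condition 1 (no descendant of M in the set): holds — descendants of M are {P, Z}; none are in {L}.
Condition 2 (every backdoor path blocked by {L}):
  P1: blocked at fork node L ∈ conditioning set.
  P2: blocked at fork node L ∈ conditioning set.
{L} satisfies the backdoor criterion.

Yes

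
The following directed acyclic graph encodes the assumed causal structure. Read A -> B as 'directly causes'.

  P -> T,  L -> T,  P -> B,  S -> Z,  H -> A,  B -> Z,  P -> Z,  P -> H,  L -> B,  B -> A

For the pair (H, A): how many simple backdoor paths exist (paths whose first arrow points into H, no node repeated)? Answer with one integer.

A backdoor path from H to A is any simple undirected path whose first edge points into H (i.e. leaves H via a parent).
Parents of H: {P}.
Enumerating:
  P1: H <- P -> B -> A
  P2: H <- P -> T <- L -> B -> A
  P3: H <- P -> Z <- B -> A
That exhausts the simple backdoor paths. Count: 3.

3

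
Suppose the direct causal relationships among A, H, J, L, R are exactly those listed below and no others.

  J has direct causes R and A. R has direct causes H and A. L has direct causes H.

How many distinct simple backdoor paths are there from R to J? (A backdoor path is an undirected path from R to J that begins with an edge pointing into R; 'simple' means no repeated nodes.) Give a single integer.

A backdoor path from R to J is any simple undirected path whose first edge points into R (i.e. leaves R via a parent).
Parents of R: {A, H}.
Enumerating:
  P1: R <- A -> J
That exhausts the simple backdoor paths. Count: 1.

1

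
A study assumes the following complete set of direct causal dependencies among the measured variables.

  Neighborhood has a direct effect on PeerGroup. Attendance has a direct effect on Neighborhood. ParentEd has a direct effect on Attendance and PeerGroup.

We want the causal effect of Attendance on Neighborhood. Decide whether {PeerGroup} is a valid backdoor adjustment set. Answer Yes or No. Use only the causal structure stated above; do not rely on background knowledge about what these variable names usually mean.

Backdoor paths from Attendance to Neighborhood (paths whose first edge points into Attendance):
  P1: Attendance <- ParentEd -> PeerGroup <- Neighborhood
Condition 1 (no descendant of Attendance in the set): FAILS — PeerGroup is a descendant of Attendance.
Condition 2 (every backdoor path blocked by {PeerGroup}):
  P1: open — collider(s) PeerGroup are conditioned on (or have a conditioned descendant) and no non-collider on the path is in the set.
{PeerGroup} does not satisfy the backdoor criterion.

No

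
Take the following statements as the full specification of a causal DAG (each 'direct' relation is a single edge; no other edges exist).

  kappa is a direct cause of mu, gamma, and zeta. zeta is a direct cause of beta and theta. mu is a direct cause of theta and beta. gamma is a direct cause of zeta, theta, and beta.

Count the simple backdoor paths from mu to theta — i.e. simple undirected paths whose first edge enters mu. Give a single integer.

6

A backdoor path from mu to theta is any simple undirected path whose first edge points into mu (i.e. leaves mu via a parent).
Parents of mu: {kappa}.
Enumerating:
  P1: mu <- kappa -> gamma -> zeta -> theta
  P2: mu <- kappa -> gamma -> beta <- zeta -> theta
  P3: mu <- kappa -> gamma -> theta
  P4: mu <- kappa -> zeta <- gamma -> theta
  P5: mu <- kappa -> zeta -> beta <- gamma -> theta
  P6: mu <- kappa -> zeta -> theta
That exhausts the simple backdoor paths. Count: 6.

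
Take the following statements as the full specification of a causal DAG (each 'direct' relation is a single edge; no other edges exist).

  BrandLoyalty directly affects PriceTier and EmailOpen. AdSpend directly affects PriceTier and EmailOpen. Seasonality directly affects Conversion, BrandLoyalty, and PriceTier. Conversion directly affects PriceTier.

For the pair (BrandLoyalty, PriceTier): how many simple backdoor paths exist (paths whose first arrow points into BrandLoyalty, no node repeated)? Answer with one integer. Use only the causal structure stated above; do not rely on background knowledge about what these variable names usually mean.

A backdoor path from BrandLoyalty to PriceTier is any simple undirected path whose first edge points into BrandLoyalty (i.e. leaves BrandLoyalty via a parent).
Parents of BrandLoyalty: {Seasonality}.
Enumerating:
  P1: BrandLoyalty <- Seasonality -> Conversion -> PriceTier
  P2: BrandLoyalty <- Seasonality -> PriceTier
That exhausts the simple backdoor paths. Count: 2.

2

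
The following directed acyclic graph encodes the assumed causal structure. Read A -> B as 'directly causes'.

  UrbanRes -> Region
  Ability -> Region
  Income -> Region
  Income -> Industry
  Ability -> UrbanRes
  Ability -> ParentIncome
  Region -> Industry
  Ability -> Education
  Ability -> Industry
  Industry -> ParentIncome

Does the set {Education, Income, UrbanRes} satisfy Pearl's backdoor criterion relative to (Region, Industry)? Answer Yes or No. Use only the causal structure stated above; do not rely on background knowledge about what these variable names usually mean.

Backdoor paths from Region to Industry (paths whose first edge points into Region):
  P1: Region <- Income -> Industry
  P2: Region <- Ability -> Industry
  P3: Region <- Ability -> ParentIncome <- Industry
  P4: Region <- UrbanRes <- Ability -> Industry
  P5: Region <- UrbanRes <- Ability -> ParentIncome <- Industry
Condition 1 (no descendant of Region in the set): holds — descendants of Region are {Industry, ParentIncome}; none are in {Education, Income, UrbanRes}.
Condition 2 (every backdoor path blocked by {Education, Income, UrbanRes}):
  P1: blocked at fork node Income ∈ conditioning set.
  P2: open — no interior node is in the conditioning set.
  P3: blocked at collider ParentIncome (neither it nor any descendant is in the conditioning set).
  P4: blocked at chain node UrbanRes ∈ conditioning set.
  P5: blocked at chain node UrbanRes ∈ conditioning set.
{Education, Income, UrbanRes} does not satisfy the backdoor criterion.

No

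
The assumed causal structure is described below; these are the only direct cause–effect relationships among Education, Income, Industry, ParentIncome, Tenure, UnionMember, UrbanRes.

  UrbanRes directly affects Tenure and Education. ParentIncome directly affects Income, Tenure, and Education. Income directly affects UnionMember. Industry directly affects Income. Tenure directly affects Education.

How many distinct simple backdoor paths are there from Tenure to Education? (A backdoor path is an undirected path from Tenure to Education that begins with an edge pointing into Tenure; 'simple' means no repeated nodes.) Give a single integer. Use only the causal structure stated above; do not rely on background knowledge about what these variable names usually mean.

2

A backdoor path from Tenure to Education is any simple undirected path whose first edge points into Tenure (i.e. leaves Tenure via a parent).
Parents of Tenure: {ParentIncome, UrbanRes}.
Enumerating:
  P1: Tenure <- ParentIncome -> Education
  P2: Tenure <- UrbanRes -> Education
That exhausts the simple backdoor paths. Count: 2.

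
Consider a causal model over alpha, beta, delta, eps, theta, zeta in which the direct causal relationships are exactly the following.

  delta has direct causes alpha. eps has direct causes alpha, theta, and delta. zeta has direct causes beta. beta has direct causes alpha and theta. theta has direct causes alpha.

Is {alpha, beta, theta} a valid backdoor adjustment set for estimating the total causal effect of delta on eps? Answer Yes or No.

Yes

Backdoor paths from delta to eps (paths whose first edge points into delta):
  P1: delta <- alpha -> theta -> eps
  P2: delta <- alpha -> beta <- theta -> eps
  P3: delta <- alpha -> eps
Condition 1 (no descendant of delta in the set): holds — descendants of delta are {eps}; none are in {alpha, beta, theta}.
Condition 2 (every backdoor path blocked by {alpha, beta, theta}):
  P1: blocked at fork node alpha ∈ conditioning set.
  P2: blocked at fork node alpha ∈ conditioning set.
  P3: blocked at fork node alpha ∈ conditioning set.
{alpha, beta, theta} satisfies the backdoor criterion.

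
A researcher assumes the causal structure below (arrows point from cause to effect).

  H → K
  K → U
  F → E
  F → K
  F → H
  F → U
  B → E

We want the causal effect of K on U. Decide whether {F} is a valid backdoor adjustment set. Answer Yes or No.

Backdoor paths from K to U (paths whose first edge points into K):
  P1: K <- F -> U
  P2: K <- H <- F -> U
Condition 1 (no descendant of K in the set): holds — descendants of K are {U}; none are in {F}.
Condition 2 (every backdoor path blocked by {F}):
  P1: blocked at fork node F ∈ conditioning set.
  P2: blocked at fork node F ∈ conditioning set.
{F} satisfies the backdoor criterion.

Yes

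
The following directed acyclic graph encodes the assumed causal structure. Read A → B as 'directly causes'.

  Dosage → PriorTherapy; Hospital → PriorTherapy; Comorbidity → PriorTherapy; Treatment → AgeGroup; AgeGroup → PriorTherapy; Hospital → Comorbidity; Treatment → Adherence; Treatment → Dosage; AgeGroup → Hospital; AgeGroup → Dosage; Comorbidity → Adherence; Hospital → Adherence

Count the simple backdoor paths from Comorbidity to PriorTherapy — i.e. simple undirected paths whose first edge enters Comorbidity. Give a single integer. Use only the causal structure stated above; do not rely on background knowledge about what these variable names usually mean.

A backdoor path from Comorbidity to PriorTherapy is any simple undirected path whose first edge points into Comorbidity (i.e. leaves Comorbidity via a parent).
Parents of Comorbidity: {Hospital}.
Enumerating:
  P1: Comorbidity <- Hospital <- AgeGroup <- Treatment -> Dosage -> PriorTherapy
  P2: Comorbidity <- Hospital <- AgeGroup -> Dosage -> PriorTherapy
  P3: Comorbidity <- Hospital <- AgeGroup -> PriorTherapy
  P4: Comorbidity <- Hospital -> Adherence <- Treatment -> AgeGroup -> Dosage -> PriorTherapy
  P5: Comorbidity <- Hospital -> Adherence <- Treatment -> AgeGroup -> PriorTherapy
  P6: Comorbidity <- Hospital -> Adherence <- Treatment -> Dosage <- AgeGroup -> PriorTherapy
  P7: Comorbidity <- Hospital -> Adherence <- Treatment -> Dosage -> PriorTherapy
  P8: Comorbidity <- Hospital -> PriorTherapy
That exhausts the simple backdoor paths. Count: 8.

8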